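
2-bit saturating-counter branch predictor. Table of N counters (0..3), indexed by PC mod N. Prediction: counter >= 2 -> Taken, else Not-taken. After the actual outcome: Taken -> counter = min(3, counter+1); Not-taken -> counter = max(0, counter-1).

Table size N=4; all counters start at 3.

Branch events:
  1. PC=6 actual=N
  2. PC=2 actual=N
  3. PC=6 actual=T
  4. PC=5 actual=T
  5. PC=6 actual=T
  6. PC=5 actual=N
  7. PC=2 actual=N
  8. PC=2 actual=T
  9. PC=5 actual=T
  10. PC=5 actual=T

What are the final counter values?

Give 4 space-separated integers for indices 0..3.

Answer: 3 3 3 3

Derivation:
Ev 1: PC=6 idx=2 pred=T actual=N -> ctr[2]=2
Ev 2: PC=2 idx=2 pred=T actual=N -> ctr[2]=1
Ev 3: PC=6 idx=2 pred=N actual=T -> ctr[2]=2
Ev 4: PC=5 idx=1 pred=T actual=T -> ctr[1]=3
Ev 5: PC=6 idx=2 pred=T actual=T -> ctr[2]=3
Ev 6: PC=5 idx=1 pred=T actual=N -> ctr[1]=2
Ev 7: PC=2 idx=2 pred=T actual=N -> ctr[2]=2
Ev 8: PC=2 idx=2 pred=T actual=T -> ctr[2]=3
Ev 9: PC=5 idx=1 pred=T actual=T -> ctr[1]=3
Ev 10: PC=5 idx=1 pred=T actual=T -> ctr[1]=3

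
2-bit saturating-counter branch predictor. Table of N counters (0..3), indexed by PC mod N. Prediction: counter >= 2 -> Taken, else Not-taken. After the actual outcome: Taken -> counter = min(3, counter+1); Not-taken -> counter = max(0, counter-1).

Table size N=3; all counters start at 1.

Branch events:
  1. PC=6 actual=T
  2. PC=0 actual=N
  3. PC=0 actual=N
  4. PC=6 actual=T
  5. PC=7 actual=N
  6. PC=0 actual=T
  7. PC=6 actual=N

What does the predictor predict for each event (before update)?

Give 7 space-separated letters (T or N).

Answer: N T N N N N T

Derivation:
Ev 1: PC=6 idx=0 pred=N actual=T -> ctr[0]=2
Ev 2: PC=0 idx=0 pred=T actual=N -> ctr[0]=1
Ev 3: PC=0 idx=0 pred=N actual=N -> ctr[0]=0
Ev 4: PC=6 idx=0 pred=N actual=T -> ctr[0]=1
Ev 5: PC=7 idx=1 pred=N actual=N -> ctr[1]=0
Ev 6: PC=0 idx=0 pred=N actual=T -> ctr[0]=2
Ev 7: PC=6 idx=0 pred=T actual=N -> ctr[0]=1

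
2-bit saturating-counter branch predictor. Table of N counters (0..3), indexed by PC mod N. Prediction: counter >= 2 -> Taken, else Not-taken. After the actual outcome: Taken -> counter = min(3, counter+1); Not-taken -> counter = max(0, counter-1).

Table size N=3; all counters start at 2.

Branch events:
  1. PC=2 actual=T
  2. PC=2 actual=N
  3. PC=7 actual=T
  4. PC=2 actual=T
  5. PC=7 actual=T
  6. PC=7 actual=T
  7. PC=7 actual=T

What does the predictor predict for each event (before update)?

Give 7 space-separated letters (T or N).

Answer: T T T T T T T

Derivation:
Ev 1: PC=2 idx=2 pred=T actual=T -> ctr[2]=3
Ev 2: PC=2 idx=2 pred=T actual=N -> ctr[2]=2
Ev 3: PC=7 idx=1 pred=T actual=T -> ctr[1]=3
Ev 4: PC=2 idx=2 pred=T actual=T -> ctr[2]=3
Ev 5: PC=7 idx=1 pred=T actual=T -> ctr[1]=3
Ev 6: PC=7 idx=1 pred=T actual=T -> ctr[1]=3
Ev 7: PC=7 idx=1 pred=T actual=T -> ctr[1]=3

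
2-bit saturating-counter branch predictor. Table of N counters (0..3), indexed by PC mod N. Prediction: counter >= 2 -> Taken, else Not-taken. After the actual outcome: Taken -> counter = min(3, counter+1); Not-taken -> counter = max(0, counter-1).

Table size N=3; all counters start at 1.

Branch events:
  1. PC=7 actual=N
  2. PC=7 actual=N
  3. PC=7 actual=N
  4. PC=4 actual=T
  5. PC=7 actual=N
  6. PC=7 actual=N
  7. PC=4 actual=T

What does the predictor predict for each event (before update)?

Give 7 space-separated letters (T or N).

Ev 1: PC=7 idx=1 pred=N actual=N -> ctr[1]=0
Ev 2: PC=7 idx=1 pred=N actual=N -> ctr[1]=0
Ev 3: PC=7 idx=1 pred=N actual=N -> ctr[1]=0
Ev 4: PC=4 idx=1 pred=N actual=T -> ctr[1]=1
Ev 5: PC=7 idx=1 pred=N actual=N -> ctr[1]=0
Ev 6: PC=7 idx=1 pred=N actual=N -> ctr[1]=0
Ev 7: PC=4 idx=1 pred=N actual=T -> ctr[1]=1

Answer: N N N N N N N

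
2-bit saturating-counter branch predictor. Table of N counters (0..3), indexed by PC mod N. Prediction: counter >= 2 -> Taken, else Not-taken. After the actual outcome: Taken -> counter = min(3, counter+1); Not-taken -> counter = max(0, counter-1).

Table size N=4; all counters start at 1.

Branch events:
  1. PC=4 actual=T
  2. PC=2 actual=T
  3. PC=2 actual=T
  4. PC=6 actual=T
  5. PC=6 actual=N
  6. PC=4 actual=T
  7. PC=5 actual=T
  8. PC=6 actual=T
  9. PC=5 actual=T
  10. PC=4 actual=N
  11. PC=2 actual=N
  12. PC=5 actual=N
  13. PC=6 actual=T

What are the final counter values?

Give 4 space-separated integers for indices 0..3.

Ev 1: PC=4 idx=0 pred=N actual=T -> ctr[0]=2
Ev 2: PC=2 idx=2 pred=N actual=T -> ctr[2]=2
Ev 3: PC=2 idx=2 pred=T actual=T -> ctr[2]=3
Ev 4: PC=6 idx=2 pred=T actual=T -> ctr[2]=3
Ev 5: PC=6 idx=2 pred=T actual=N -> ctr[2]=2
Ev 6: PC=4 idx=0 pred=T actual=T -> ctr[0]=3
Ev 7: PC=5 idx=1 pred=N actual=T -> ctr[1]=2
Ev 8: PC=6 idx=2 pred=T actual=T -> ctr[2]=3
Ev 9: PC=5 idx=1 pred=T actual=T -> ctr[1]=3
Ev 10: PC=4 idx=0 pred=T actual=N -> ctr[0]=2
Ev 11: PC=2 idx=2 pred=T actual=N -> ctr[2]=2
Ev 12: PC=5 idx=1 pred=T actual=N -> ctr[1]=2
Ev 13: PC=6 idx=2 pred=T actual=T -> ctr[2]=3

Answer: 2 2 3 1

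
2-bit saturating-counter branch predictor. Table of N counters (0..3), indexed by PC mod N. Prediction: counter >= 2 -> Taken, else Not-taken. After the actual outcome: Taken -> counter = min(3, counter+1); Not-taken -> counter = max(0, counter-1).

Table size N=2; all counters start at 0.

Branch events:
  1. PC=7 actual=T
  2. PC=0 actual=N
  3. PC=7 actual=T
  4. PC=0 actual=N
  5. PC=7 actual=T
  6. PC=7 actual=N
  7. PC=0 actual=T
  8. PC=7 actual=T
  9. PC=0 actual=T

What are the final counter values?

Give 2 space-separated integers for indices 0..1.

Ev 1: PC=7 idx=1 pred=N actual=T -> ctr[1]=1
Ev 2: PC=0 idx=0 pred=N actual=N -> ctr[0]=0
Ev 3: PC=7 idx=1 pred=N actual=T -> ctr[1]=2
Ev 4: PC=0 idx=0 pred=N actual=N -> ctr[0]=0
Ev 5: PC=7 idx=1 pred=T actual=T -> ctr[1]=3
Ev 6: PC=7 idx=1 pred=T actual=N -> ctr[1]=2
Ev 7: PC=0 idx=0 pred=N actual=T -> ctr[0]=1
Ev 8: PC=7 idx=1 pred=T actual=T -> ctr[1]=3
Ev 9: PC=0 idx=0 pred=N actual=T -> ctr[0]=2

Answer: 2 3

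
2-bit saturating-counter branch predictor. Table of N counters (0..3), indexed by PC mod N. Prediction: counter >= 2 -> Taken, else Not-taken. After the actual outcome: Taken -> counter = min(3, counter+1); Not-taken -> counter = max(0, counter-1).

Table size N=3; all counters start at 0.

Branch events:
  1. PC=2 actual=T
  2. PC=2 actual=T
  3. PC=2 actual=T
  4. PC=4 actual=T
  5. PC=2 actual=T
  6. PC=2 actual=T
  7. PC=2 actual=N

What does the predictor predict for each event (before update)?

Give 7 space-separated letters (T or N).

Answer: N N T N T T T

Derivation:
Ev 1: PC=2 idx=2 pred=N actual=T -> ctr[2]=1
Ev 2: PC=2 idx=2 pred=N actual=T -> ctr[2]=2
Ev 3: PC=2 idx=2 pred=T actual=T -> ctr[2]=3
Ev 4: PC=4 idx=1 pred=N actual=T -> ctr[1]=1
Ev 5: PC=2 idx=2 pred=T actual=T -> ctr[2]=3
Ev 6: PC=2 idx=2 pred=T actual=T -> ctr[2]=3
Ev 7: PC=2 idx=2 pred=T actual=N -> ctr[2]=2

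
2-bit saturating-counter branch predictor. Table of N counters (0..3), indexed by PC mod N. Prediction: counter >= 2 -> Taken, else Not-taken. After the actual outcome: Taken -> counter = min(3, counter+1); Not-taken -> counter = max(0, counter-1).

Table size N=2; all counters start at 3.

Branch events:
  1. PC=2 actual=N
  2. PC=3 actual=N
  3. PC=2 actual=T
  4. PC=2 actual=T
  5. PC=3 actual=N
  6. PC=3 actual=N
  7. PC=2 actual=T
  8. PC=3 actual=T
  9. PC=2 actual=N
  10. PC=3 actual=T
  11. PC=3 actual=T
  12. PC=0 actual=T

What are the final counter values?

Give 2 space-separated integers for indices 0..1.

Ev 1: PC=2 idx=0 pred=T actual=N -> ctr[0]=2
Ev 2: PC=3 idx=1 pred=T actual=N -> ctr[1]=2
Ev 3: PC=2 idx=0 pred=T actual=T -> ctr[0]=3
Ev 4: PC=2 idx=0 pred=T actual=T -> ctr[0]=3
Ev 5: PC=3 idx=1 pred=T actual=N -> ctr[1]=1
Ev 6: PC=3 idx=1 pred=N actual=N -> ctr[1]=0
Ev 7: PC=2 idx=0 pred=T actual=T -> ctr[0]=3
Ev 8: PC=3 idx=1 pred=N actual=T -> ctr[1]=1
Ev 9: PC=2 idx=0 pred=T actual=N -> ctr[0]=2
Ev 10: PC=3 idx=1 pred=N actual=T -> ctr[1]=2
Ev 11: PC=3 idx=1 pred=T actual=T -> ctr[1]=3
Ev 12: PC=0 idx=0 pred=T actual=T -> ctr[0]=3

Answer: 3 3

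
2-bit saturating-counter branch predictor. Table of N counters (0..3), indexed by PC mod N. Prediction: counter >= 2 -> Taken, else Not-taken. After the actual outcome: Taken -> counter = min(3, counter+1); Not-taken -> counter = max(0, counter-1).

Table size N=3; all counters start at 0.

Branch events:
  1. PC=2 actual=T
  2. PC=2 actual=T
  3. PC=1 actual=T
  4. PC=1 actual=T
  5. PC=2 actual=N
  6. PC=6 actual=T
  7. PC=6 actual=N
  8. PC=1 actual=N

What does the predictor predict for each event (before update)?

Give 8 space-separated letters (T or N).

Answer: N N N N T N N T

Derivation:
Ev 1: PC=2 idx=2 pred=N actual=T -> ctr[2]=1
Ev 2: PC=2 idx=2 pred=N actual=T -> ctr[2]=2
Ev 3: PC=1 idx=1 pred=N actual=T -> ctr[1]=1
Ev 4: PC=1 idx=1 pred=N actual=T -> ctr[1]=2
Ev 5: PC=2 idx=2 pred=T actual=N -> ctr[2]=1
Ev 6: PC=6 idx=0 pred=N actual=T -> ctr[0]=1
Ev 7: PC=6 idx=0 pred=N actual=N -> ctr[0]=0
Ev 8: PC=1 idx=1 pred=T actual=N -> ctr[1]=1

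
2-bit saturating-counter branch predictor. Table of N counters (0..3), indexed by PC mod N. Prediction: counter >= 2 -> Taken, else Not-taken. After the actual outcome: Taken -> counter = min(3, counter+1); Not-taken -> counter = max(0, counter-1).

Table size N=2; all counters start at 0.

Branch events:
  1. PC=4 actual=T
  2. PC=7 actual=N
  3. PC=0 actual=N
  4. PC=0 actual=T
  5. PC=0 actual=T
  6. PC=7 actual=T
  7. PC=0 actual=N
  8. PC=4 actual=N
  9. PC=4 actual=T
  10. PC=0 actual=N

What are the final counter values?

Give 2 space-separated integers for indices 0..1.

Answer: 0 1

Derivation:
Ev 1: PC=4 idx=0 pred=N actual=T -> ctr[0]=1
Ev 2: PC=7 idx=1 pred=N actual=N -> ctr[1]=0
Ev 3: PC=0 idx=0 pred=N actual=N -> ctr[0]=0
Ev 4: PC=0 idx=0 pred=N actual=T -> ctr[0]=1
Ev 5: PC=0 idx=0 pred=N actual=T -> ctr[0]=2
Ev 6: PC=7 idx=1 pred=N actual=T -> ctr[1]=1
Ev 7: PC=0 idx=0 pred=T actual=N -> ctr[0]=1
Ev 8: PC=4 idx=0 pred=N actual=N -> ctr[0]=0
Ev 9: PC=4 idx=0 pred=N actual=T -> ctr[0]=1
Ev 10: PC=0 idx=0 pred=N actual=N -> ctr[0]=0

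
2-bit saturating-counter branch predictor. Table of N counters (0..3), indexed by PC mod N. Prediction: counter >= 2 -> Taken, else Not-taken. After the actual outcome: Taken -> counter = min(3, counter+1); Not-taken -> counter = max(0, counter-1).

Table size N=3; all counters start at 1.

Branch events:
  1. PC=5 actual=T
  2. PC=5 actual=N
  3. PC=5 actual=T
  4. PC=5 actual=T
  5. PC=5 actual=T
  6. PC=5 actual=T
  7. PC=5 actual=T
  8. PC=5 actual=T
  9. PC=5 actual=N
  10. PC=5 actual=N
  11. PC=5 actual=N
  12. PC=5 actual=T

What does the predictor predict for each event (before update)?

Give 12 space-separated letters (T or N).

Ev 1: PC=5 idx=2 pred=N actual=T -> ctr[2]=2
Ev 2: PC=5 idx=2 pred=T actual=N -> ctr[2]=1
Ev 3: PC=5 idx=2 pred=N actual=T -> ctr[2]=2
Ev 4: PC=5 idx=2 pred=T actual=T -> ctr[2]=3
Ev 5: PC=5 idx=2 pred=T actual=T -> ctr[2]=3
Ev 6: PC=5 idx=2 pred=T actual=T -> ctr[2]=3
Ev 7: PC=5 idx=2 pred=T actual=T -> ctr[2]=3
Ev 8: PC=5 idx=2 pred=T actual=T -> ctr[2]=3
Ev 9: PC=5 idx=2 pred=T actual=N -> ctr[2]=2
Ev 10: PC=5 idx=2 pred=T actual=N -> ctr[2]=1
Ev 11: PC=5 idx=2 pred=N actual=N -> ctr[2]=0
Ev 12: PC=5 idx=2 pred=N actual=T -> ctr[2]=1

Answer: N T N T T T T T T T N N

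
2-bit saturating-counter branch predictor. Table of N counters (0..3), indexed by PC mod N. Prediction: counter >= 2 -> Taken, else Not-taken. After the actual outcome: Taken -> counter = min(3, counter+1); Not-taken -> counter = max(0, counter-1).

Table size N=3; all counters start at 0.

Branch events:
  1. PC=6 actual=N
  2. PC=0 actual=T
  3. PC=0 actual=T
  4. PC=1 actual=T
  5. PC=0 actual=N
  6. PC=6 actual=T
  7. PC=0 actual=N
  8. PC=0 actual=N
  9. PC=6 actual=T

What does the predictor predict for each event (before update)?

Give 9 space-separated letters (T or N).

Answer: N N N N T N T N N

Derivation:
Ev 1: PC=6 idx=0 pred=N actual=N -> ctr[0]=0
Ev 2: PC=0 idx=0 pred=N actual=T -> ctr[0]=1
Ev 3: PC=0 idx=0 pred=N actual=T -> ctr[0]=2
Ev 4: PC=1 idx=1 pred=N actual=T -> ctr[1]=1
Ev 5: PC=0 idx=0 pred=T actual=N -> ctr[0]=1
Ev 6: PC=6 idx=0 pred=N actual=T -> ctr[0]=2
Ev 7: PC=0 idx=0 pred=T actual=N -> ctr[0]=1
Ev 8: PC=0 idx=0 pred=N actual=N -> ctr[0]=0
Ev 9: PC=6 idx=0 pred=N actual=T -> ctr[0]=1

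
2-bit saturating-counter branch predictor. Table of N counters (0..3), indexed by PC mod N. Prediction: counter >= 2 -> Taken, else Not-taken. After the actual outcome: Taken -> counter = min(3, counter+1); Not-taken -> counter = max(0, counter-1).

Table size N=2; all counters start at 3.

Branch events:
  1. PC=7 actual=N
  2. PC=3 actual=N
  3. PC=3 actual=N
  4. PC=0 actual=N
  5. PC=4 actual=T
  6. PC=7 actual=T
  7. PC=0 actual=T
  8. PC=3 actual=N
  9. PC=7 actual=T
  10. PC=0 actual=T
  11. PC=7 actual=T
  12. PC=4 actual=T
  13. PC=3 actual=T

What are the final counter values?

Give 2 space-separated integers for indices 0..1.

Ev 1: PC=7 idx=1 pred=T actual=N -> ctr[1]=2
Ev 2: PC=3 idx=1 pred=T actual=N -> ctr[1]=1
Ev 3: PC=3 idx=1 pred=N actual=N -> ctr[1]=0
Ev 4: PC=0 idx=0 pred=T actual=N -> ctr[0]=2
Ev 5: PC=4 idx=0 pred=T actual=T -> ctr[0]=3
Ev 6: PC=7 idx=1 pred=N actual=T -> ctr[1]=1
Ev 7: PC=0 idx=0 pred=T actual=T -> ctr[0]=3
Ev 8: PC=3 idx=1 pred=N actual=N -> ctr[1]=0
Ev 9: PC=7 idx=1 pred=N actual=T -> ctr[1]=1
Ev 10: PC=0 idx=0 pred=T actual=T -> ctr[0]=3
Ev 11: PC=7 idx=1 pred=N actual=T -> ctr[1]=2
Ev 12: PC=4 idx=0 pred=T actual=T -> ctr[0]=3
Ev 13: PC=3 idx=1 pred=T actual=T -> ctr[1]=3

Answer: 3 3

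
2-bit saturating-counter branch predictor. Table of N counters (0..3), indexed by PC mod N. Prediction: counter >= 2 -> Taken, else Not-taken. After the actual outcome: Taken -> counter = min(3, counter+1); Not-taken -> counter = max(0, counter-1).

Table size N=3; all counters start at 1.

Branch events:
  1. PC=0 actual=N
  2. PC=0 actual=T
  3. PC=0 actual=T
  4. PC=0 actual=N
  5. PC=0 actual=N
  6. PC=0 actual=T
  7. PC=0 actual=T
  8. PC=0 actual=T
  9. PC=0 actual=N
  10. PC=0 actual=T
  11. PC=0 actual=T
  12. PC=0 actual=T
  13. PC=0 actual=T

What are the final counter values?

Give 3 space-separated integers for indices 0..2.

Ev 1: PC=0 idx=0 pred=N actual=N -> ctr[0]=0
Ev 2: PC=0 idx=0 pred=N actual=T -> ctr[0]=1
Ev 3: PC=0 idx=0 pred=N actual=T -> ctr[0]=2
Ev 4: PC=0 idx=0 pred=T actual=N -> ctr[0]=1
Ev 5: PC=0 idx=0 pred=N actual=N -> ctr[0]=0
Ev 6: PC=0 idx=0 pred=N actual=T -> ctr[0]=1
Ev 7: PC=0 idx=0 pred=N actual=T -> ctr[0]=2
Ev 8: PC=0 idx=0 pred=T actual=T -> ctr[0]=3
Ev 9: PC=0 idx=0 pred=T actual=N -> ctr[0]=2
Ev 10: PC=0 idx=0 pred=T actual=T -> ctr[0]=3
Ev 11: PC=0 idx=0 pred=T actual=T -> ctr[0]=3
Ev 12: PC=0 idx=0 pred=T actual=T -> ctr[0]=3
Ev 13: PC=0 idx=0 pred=T actual=T -> ctr[0]=3

Answer: 3 1 1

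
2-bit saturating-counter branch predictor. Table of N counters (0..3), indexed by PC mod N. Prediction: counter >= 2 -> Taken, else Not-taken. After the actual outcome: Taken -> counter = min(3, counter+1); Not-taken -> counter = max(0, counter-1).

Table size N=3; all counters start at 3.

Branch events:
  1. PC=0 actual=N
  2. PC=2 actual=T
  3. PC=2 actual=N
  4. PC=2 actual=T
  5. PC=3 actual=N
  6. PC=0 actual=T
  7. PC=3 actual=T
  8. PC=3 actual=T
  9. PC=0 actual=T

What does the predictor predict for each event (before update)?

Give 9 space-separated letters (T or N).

Ev 1: PC=0 idx=0 pred=T actual=N -> ctr[0]=2
Ev 2: PC=2 idx=2 pred=T actual=T -> ctr[2]=3
Ev 3: PC=2 idx=2 pred=T actual=N -> ctr[2]=2
Ev 4: PC=2 idx=2 pred=T actual=T -> ctr[2]=3
Ev 5: PC=3 idx=0 pred=T actual=N -> ctr[0]=1
Ev 6: PC=0 idx=0 pred=N actual=T -> ctr[0]=2
Ev 7: PC=3 idx=0 pred=T actual=T -> ctr[0]=3
Ev 8: PC=3 idx=0 pred=T actual=T -> ctr[0]=3
Ev 9: PC=0 idx=0 pred=T actual=T -> ctr[0]=3

Answer: T T T T T N T T T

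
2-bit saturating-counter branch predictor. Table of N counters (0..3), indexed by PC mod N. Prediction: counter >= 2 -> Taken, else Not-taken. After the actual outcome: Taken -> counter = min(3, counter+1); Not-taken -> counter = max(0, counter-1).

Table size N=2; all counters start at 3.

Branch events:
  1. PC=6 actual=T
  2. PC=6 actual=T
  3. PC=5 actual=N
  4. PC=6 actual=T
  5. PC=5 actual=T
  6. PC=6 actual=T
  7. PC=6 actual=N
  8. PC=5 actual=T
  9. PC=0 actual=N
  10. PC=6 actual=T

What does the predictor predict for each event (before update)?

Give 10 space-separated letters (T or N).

Answer: T T T T T T T T T N

Derivation:
Ev 1: PC=6 idx=0 pred=T actual=T -> ctr[0]=3
Ev 2: PC=6 idx=0 pred=T actual=T -> ctr[0]=3
Ev 3: PC=5 idx=1 pred=T actual=N -> ctr[1]=2
Ev 4: PC=6 idx=0 pred=T actual=T -> ctr[0]=3
Ev 5: PC=5 idx=1 pred=T actual=T -> ctr[1]=3
Ev 6: PC=6 idx=0 pred=T actual=T -> ctr[0]=3
Ev 7: PC=6 idx=0 pred=T actual=N -> ctr[0]=2
Ev 8: PC=5 idx=1 pred=T actual=T -> ctr[1]=3
Ev 9: PC=0 idx=0 pred=T actual=N -> ctr[0]=1
Ev 10: PC=6 idx=0 pred=N actual=T -> ctr[0]=2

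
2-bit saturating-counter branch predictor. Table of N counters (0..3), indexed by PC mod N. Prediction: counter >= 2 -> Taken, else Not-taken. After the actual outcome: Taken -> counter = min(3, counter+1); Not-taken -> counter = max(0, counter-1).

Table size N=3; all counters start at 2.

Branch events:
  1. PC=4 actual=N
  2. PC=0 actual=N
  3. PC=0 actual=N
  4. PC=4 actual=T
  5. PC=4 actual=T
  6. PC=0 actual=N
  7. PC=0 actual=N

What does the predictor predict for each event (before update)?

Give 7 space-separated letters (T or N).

Ev 1: PC=4 idx=1 pred=T actual=N -> ctr[1]=1
Ev 2: PC=0 idx=0 pred=T actual=N -> ctr[0]=1
Ev 3: PC=0 idx=0 pred=N actual=N -> ctr[0]=0
Ev 4: PC=4 idx=1 pred=N actual=T -> ctr[1]=2
Ev 5: PC=4 idx=1 pred=T actual=T -> ctr[1]=3
Ev 6: PC=0 idx=0 pred=N actual=N -> ctr[0]=0
Ev 7: PC=0 idx=0 pred=N actual=N -> ctr[0]=0

Answer: T T N N T N N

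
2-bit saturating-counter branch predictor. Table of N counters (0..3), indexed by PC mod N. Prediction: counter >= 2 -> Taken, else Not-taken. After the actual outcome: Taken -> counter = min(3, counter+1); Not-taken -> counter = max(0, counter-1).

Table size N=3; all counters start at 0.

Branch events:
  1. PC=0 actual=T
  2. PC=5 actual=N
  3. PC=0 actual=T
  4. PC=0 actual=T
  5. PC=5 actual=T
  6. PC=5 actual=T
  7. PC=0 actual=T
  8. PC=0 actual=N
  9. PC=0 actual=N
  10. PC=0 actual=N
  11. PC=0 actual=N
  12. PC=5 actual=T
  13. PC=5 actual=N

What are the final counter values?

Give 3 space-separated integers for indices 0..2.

Ev 1: PC=0 idx=0 pred=N actual=T -> ctr[0]=1
Ev 2: PC=5 idx=2 pred=N actual=N -> ctr[2]=0
Ev 3: PC=0 idx=0 pred=N actual=T -> ctr[0]=2
Ev 4: PC=0 idx=0 pred=T actual=T -> ctr[0]=3
Ev 5: PC=5 idx=2 pred=N actual=T -> ctr[2]=1
Ev 6: PC=5 idx=2 pred=N actual=T -> ctr[2]=2
Ev 7: PC=0 idx=0 pred=T actual=T -> ctr[0]=3
Ev 8: PC=0 idx=0 pred=T actual=N -> ctr[0]=2
Ev 9: PC=0 idx=0 pred=T actual=N -> ctr[0]=1
Ev 10: PC=0 idx=0 pred=N actual=N -> ctr[0]=0
Ev 11: PC=0 idx=0 pred=N actual=N -> ctr[0]=0
Ev 12: PC=5 idx=2 pred=T actual=T -> ctr[2]=3
Ev 13: PC=5 idx=2 pred=T actual=N -> ctr[2]=2

Answer: 0 0 2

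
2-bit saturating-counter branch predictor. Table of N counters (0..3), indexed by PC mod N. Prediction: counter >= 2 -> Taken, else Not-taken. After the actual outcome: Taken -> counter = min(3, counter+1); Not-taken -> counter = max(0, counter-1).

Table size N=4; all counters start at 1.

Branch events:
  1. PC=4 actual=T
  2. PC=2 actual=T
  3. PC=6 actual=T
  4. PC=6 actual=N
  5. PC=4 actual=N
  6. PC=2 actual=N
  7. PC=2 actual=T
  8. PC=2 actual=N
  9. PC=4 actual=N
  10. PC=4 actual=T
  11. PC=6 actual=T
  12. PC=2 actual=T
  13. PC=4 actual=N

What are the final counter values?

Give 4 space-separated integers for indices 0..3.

Answer: 0 1 3 1

Derivation:
Ev 1: PC=4 idx=0 pred=N actual=T -> ctr[0]=2
Ev 2: PC=2 idx=2 pred=N actual=T -> ctr[2]=2
Ev 3: PC=6 idx=2 pred=T actual=T -> ctr[2]=3
Ev 4: PC=6 idx=2 pred=T actual=N -> ctr[2]=2
Ev 5: PC=4 idx=0 pred=T actual=N -> ctr[0]=1
Ev 6: PC=2 idx=2 pred=T actual=N -> ctr[2]=1
Ev 7: PC=2 idx=2 pred=N actual=T -> ctr[2]=2
Ev 8: PC=2 idx=2 pred=T actual=N -> ctr[2]=1
Ev 9: PC=4 idx=0 pred=N actual=N -> ctr[0]=0
Ev 10: PC=4 idx=0 pred=N actual=T -> ctr[0]=1
Ev 11: PC=6 idx=2 pred=N actual=T -> ctr[2]=2
Ev 12: PC=2 idx=2 pred=T actual=T -> ctr[2]=3
Ev 13: PC=4 idx=0 pred=N actual=N -> ctr[0]=0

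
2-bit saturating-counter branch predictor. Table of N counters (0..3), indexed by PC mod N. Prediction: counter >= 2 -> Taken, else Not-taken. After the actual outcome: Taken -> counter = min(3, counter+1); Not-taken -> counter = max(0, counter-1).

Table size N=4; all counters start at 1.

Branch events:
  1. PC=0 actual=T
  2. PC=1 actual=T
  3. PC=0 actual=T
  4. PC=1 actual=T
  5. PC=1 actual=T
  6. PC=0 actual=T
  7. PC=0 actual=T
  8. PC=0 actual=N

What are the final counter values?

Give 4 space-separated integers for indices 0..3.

Answer: 2 3 1 1

Derivation:
Ev 1: PC=0 idx=0 pred=N actual=T -> ctr[0]=2
Ev 2: PC=1 idx=1 pred=N actual=T -> ctr[1]=2
Ev 3: PC=0 idx=0 pred=T actual=T -> ctr[0]=3
Ev 4: PC=1 idx=1 pred=T actual=T -> ctr[1]=3
Ev 5: PC=1 idx=1 pred=T actual=T -> ctr[1]=3
Ev 6: PC=0 idx=0 pred=T actual=T -> ctr[0]=3
Ev 7: PC=0 idx=0 pred=T actual=T -> ctr[0]=3
Ev 8: PC=0 idx=0 pred=T actual=N -> ctr[0]=2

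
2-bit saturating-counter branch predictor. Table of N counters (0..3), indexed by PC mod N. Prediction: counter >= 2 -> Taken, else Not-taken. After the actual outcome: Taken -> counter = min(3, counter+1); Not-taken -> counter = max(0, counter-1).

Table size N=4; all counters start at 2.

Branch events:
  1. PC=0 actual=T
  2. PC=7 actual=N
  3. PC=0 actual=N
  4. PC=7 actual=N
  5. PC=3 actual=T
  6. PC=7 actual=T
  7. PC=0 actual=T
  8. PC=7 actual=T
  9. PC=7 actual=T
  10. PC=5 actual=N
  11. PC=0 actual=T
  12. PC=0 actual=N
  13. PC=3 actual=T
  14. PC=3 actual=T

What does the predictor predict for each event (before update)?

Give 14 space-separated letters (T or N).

Answer: T T T N N N T T T T T T T T

Derivation:
Ev 1: PC=0 idx=0 pred=T actual=T -> ctr[0]=3
Ev 2: PC=7 idx=3 pred=T actual=N -> ctr[3]=1
Ev 3: PC=0 idx=0 pred=T actual=N -> ctr[0]=2
Ev 4: PC=7 idx=3 pred=N actual=N -> ctr[3]=0
Ev 5: PC=3 idx=3 pred=N actual=T -> ctr[3]=1
Ev 6: PC=7 idx=3 pred=N actual=T -> ctr[3]=2
Ev 7: PC=0 idx=0 pred=T actual=T -> ctr[0]=3
Ev 8: PC=7 idx=3 pred=T actual=T -> ctr[3]=3
Ev 9: PC=7 idx=3 pred=T actual=T -> ctr[3]=3
Ev 10: PC=5 idx=1 pred=T actual=N -> ctr[1]=1
Ev 11: PC=0 idx=0 pred=T actual=T -> ctr[0]=3
Ev 12: PC=0 idx=0 pred=T actual=N -> ctr[0]=2
Ev 13: PC=3 idx=3 pred=T actual=T -> ctr[3]=3
Ev 14: PC=3 idx=3 pred=T actual=T -> ctr[3]=3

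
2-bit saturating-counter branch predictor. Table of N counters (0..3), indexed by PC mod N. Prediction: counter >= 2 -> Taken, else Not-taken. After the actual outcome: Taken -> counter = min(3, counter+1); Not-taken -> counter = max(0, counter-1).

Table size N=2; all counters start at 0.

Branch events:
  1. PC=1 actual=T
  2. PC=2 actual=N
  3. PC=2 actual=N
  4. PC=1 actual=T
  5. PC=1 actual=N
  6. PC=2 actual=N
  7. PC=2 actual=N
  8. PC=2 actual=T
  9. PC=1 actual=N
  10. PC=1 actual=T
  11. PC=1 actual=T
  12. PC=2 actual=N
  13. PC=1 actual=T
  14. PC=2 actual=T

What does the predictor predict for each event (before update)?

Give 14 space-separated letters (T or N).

Answer: N N N N T N N N N N N N T N

Derivation:
Ev 1: PC=1 idx=1 pred=N actual=T -> ctr[1]=1
Ev 2: PC=2 idx=0 pred=N actual=N -> ctr[0]=0
Ev 3: PC=2 idx=0 pred=N actual=N -> ctr[0]=0
Ev 4: PC=1 idx=1 pred=N actual=T -> ctr[1]=2
Ev 5: PC=1 idx=1 pred=T actual=N -> ctr[1]=1
Ev 6: PC=2 idx=0 pred=N actual=N -> ctr[0]=0
Ev 7: PC=2 idx=0 pred=N actual=N -> ctr[0]=0
Ev 8: PC=2 idx=0 pred=N actual=T -> ctr[0]=1
Ev 9: PC=1 idx=1 pred=N actual=N -> ctr[1]=0
Ev 10: PC=1 idx=1 pred=N actual=T -> ctr[1]=1
Ev 11: PC=1 idx=1 pred=N actual=T -> ctr[1]=2
Ev 12: PC=2 idx=0 pred=N actual=N -> ctr[0]=0
Ev 13: PC=1 idx=1 pred=T actual=T -> ctr[1]=3
Ev 14: PC=2 idx=0 pred=N actual=T -> ctr[0]=1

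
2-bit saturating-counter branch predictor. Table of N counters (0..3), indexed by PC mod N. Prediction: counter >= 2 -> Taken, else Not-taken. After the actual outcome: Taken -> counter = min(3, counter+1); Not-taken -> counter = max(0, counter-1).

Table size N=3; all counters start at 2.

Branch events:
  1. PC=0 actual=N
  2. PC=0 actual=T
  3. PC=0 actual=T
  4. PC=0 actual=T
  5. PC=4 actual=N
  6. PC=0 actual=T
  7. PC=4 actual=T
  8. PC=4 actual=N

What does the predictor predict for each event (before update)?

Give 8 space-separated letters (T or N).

Ev 1: PC=0 idx=0 pred=T actual=N -> ctr[0]=1
Ev 2: PC=0 idx=0 pred=N actual=T -> ctr[0]=2
Ev 3: PC=0 idx=0 pred=T actual=T -> ctr[0]=3
Ev 4: PC=0 idx=0 pred=T actual=T -> ctr[0]=3
Ev 5: PC=4 idx=1 pred=T actual=N -> ctr[1]=1
Ev 6: PC=0 idx=0 pred=T actual=T -> ctr[0]=3
Ev 7: PC=4 idx=1 pred=N actual=T -> ctr[1]=2
Ev 8: PC=4 idx=1 pred=T actual=N -> ctr[1]=1

Answer: T N T T T T N T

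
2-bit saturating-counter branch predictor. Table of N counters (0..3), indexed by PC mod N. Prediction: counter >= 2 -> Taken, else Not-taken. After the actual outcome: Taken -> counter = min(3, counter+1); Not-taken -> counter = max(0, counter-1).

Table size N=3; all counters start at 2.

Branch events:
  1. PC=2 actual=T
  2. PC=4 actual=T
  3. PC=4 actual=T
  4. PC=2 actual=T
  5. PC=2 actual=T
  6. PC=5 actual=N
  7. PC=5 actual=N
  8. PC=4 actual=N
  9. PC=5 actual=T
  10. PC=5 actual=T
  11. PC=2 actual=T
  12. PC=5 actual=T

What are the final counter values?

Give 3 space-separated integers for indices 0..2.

Answer: 2 2 3

Derivation:
Ev 1: PC=2 idx=2 pred=T actual=T -> ctr[2]=3
Ev 2: PC=4 idx=1 pred=T actual=T -> ctr[1]=3
Ev 3: PC=4 idx=1 pred=T actual=T -> ctr[1]=3
Ev 4: PC=2 idx=2 pred=T actual=T -> ctr[2]=3
Ev 5: PC=2 idx=2 pred=T actual=T -> ctr[2]=3
Ev 6: PC=5 idx=2 pred=T actual=N -> ctr[2]=2
Ev 7: PC=5 idx=2 pred=T actual=N -> ctr[2]=1
Ev 8: PC=4 idx=1 pred=T actual=N -> ctr[1]=2
Ev 9: PC=5 idx=2 pred=N actual=T -> ctr[2]=2
Ev 10: PC=5 idx=2 pred=T actual=T -> ctr[2]=3
Ev 11: PC=2 idx=2 pred=T actual=T -> ctr[2]=3
Ev 12: PC=5 idx=2 pred=T actual=T -> ctr[2]=3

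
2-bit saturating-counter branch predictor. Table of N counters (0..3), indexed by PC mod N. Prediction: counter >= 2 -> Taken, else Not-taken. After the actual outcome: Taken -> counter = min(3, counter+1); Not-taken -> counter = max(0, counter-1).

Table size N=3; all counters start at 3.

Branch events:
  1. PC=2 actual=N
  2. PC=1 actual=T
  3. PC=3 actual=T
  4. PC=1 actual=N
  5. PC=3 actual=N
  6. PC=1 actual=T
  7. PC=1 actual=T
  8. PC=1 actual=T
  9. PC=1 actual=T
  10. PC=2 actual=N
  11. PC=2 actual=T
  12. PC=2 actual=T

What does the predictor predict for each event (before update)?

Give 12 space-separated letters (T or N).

Answer: T T T T T T T T T T N T

Derivation:
Ev 1: PC=2 idx=2 pred=T actual=N -> ctr[2]=2
Ev 2: PC=1 idx=1 pred=T actual=T -> ctr[1]=3
Ev 3: PC=3 idx=0 pred=T actual=T -> ctr[0]=3
Ev 4: PC=1 idx=1 pred=T actual=N -> ctr[1]=2
Ev 5: PC=3 idx=0 pred=T actual=N -> ctr[0]=2
Ev 6: PC=1 idx=1 pred=T actual=T -> ctr[1]=3
Ev 7: PC=1 idx=1 pred=T actual=T -> ctr[1]=3
Ev 8: PC=1 idx=1 pred=T actual=T -> ctr[1]=3
Ev 9: PC=1 idx=1 pred=T actual=T -> ctr[1]=3
Ev 10: PC=2 idx=2 pred=T actual=N -> ctr[2]=1
Ev 11: PC=2 idx=2 pred=N actual=T -> ctr[2]=2
Ev 12: PC=2 idx=2 pred=T actual=T -> ctr[2]=3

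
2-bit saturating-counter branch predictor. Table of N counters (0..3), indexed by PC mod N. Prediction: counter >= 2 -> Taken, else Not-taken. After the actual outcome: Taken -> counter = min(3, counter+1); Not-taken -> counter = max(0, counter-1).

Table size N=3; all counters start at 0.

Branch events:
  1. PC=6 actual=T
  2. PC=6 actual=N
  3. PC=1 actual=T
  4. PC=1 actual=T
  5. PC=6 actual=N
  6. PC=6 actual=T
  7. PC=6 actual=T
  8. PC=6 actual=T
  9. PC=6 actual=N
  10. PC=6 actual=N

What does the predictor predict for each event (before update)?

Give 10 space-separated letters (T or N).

Ev 1: PC=6 idx=0 pred=N actual=T -> ctr[0]=1
Ev 2: PC=6 idx=0 pred=N actual=N -> ctr[0]=0
Ev 3: PC=1 idx=1 pred=N actual=T -> ctr[1]=1
Ev 4: PC=1 idx=1 pred=N actual=T -> ctr[1]=2
Ev 5: PC=6 idx=0 pred=N actual=N -> ctr[0]=0
Ev 6: PC=6 idx=0 pred=N actual=T -> ctr[0]=1
Ev 7: PC=6 idx=0 pred=N actual=T -> ctr[0]=2
Ev 8: PC=6 idx=0 pred=T actual=T -> ctr[0]=3
Ev 9: PC=6 idx=0 pred=T actual=N -> ctr[0]=2
Ev 10: PC=6 idx=0 pred=T actual=N -> ctr[0]=1

Answer: N N N N N N N T T T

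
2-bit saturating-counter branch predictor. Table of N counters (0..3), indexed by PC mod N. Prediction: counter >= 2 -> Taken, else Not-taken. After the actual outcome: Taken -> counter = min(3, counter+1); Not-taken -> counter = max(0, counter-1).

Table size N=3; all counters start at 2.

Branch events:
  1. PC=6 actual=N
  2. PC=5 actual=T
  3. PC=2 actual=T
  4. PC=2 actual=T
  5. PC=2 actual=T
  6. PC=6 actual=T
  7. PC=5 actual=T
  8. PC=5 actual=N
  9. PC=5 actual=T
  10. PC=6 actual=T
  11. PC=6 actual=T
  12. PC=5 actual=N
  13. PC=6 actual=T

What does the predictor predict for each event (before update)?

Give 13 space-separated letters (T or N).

Answer: T T T T T N T T T T T T T

Derivation:
Ev 1: PC=6 idx=0 pred=T actual=N -> ctr[0]=1
Ev 2: PC=5 idx=2 pred=T actual=T -> ctr[2]=3
Ev 3: PC=2 idx=2 pred=T actual=T -> ctr[2]=3
Ev 4: PC=2 idx=2 pred=T actual=T -> ctr[2]=3
Ev 5: PC=2 idx=2 pred=T actual=T -> ctr[2]=3
Ev 6: PC=6 idx=0 pred=N actual=T -> ctr[0]=2
Ev 7: PC=5 idx=2 pred=T actual=T -> ctr[2]=3
Ev 8: PC=5 idx=2 pred=T actual=N -> ctr[2]=2
Ev 9: PC=5 idx=2 pred=T actual=T -> ctr[2]=3
Ev 10: PC=6 idx=0 pred=T actual=T -> ctr[0]=3
Ev 11: PC=6 idx=0 pred=T actual=T -> ctr[0]=3
Ev 12: PC=5 idx=2 pred=T actual=N -> ctr[2]=2
Ev 13: PC=6 idx=0 pred=T actual=T -> ctr[0]=3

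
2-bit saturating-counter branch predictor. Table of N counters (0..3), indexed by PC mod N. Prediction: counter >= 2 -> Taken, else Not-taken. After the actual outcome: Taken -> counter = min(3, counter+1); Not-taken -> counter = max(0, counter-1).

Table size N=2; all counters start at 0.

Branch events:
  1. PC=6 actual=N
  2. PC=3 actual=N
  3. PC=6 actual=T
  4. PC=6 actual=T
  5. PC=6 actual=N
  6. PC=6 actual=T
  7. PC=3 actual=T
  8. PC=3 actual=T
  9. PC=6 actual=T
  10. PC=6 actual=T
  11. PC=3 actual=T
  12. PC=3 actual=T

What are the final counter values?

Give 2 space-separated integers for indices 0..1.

Ev 1: PC=6 idx=0 pred=N actual=N -> ctr[0]=0
Ev 2: PC=3 idx=1 pred=N actual=N -> ctr[1]=0
Ev 3: PC=6 idx=0 pred=N actual=T -> ctr[0]=1
Ev 4: PC=6 idx=0 pred=N actual=T -> ctr[0]=2
Ev 5: PC=6 idx=0 pred=T actual=N -> ctr[0]=1
Ev 6: PC=6 idx=0 pred=N actual=T -> ctr[0]=2
Ev 7: PC=3 idx=1 pred=N actual=T -> ctr[1]=1
Ev 8: PC=3 idx=1 pred=N actual=T -> ctr[1]=2
Ev 9: PC=6 idx=0 pred=T actual=T -> ctr[0]=3
Ev 10: PC=6 idx=0 pred=T actual=T -> ctr[0]=3
Ev 11: PC=3 idx=1 pred=T actual=T -> ctr[1]=3
Ev 12: PC=3 idx=1 pred=T actual=T -> ctr[1]=3

Answer: 3 3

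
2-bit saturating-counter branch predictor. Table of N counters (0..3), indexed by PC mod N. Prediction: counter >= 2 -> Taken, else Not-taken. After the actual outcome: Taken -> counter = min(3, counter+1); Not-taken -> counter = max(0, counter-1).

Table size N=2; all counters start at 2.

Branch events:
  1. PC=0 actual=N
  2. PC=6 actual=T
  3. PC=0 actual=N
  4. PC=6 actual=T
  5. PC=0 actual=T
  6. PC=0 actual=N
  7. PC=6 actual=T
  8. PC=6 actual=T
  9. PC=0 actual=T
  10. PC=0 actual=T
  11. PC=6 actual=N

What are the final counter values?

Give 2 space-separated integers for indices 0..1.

Answer: 2 2

Derivation:
Ev 1: PC=0 idx=0 pred=T actual=N -> ctr[0]=1
Ev 2: PC=6 idx=0 pred=N actual=T -> ctr[0]=2
Ev 3: PC=0 idx=0 pred=T actual=N -> ctr[0]=1
Ev 4: PC=6 idx=0 pred=N actual=T -> ctr[0]=2
Ev 5: PC=0 idx=0 pred=T actual=T -> ctr[0]=3
Ev 6: PC=0 idx=0 pred=T actual=N -> ctr[0]=2
Ev 7: PC=6 idx=0 pred=T actual=T -> ctr[0]=3
Ev 8: PC=6 idx=0 pred=T actual=T -> ctr[0]=3
Ev 9: PC=0 idx=0 pred=T actual=T -> ctr[0]=3
Ev 10: PC=0 idx=0 pred=T actual=T -> ctr[0]=3
Ev 11: PC=6 idx=0 pred=T actual=N -> ctr[0]=2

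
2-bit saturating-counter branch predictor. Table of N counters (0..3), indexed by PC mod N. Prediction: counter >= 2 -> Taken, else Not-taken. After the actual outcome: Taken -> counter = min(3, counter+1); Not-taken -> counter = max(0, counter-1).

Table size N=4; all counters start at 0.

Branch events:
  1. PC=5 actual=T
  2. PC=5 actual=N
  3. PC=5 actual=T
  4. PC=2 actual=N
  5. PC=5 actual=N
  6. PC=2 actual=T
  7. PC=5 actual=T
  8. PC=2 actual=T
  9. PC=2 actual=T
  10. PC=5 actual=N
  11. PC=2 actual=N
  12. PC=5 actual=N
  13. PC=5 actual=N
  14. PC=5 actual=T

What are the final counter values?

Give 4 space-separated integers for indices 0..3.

Ev 1: PC=5 idx=1 pred=N actual=T -> ctr[1]=1
Ev 2: PC=5 idx=1 pred=N actual=N -> ctr[1]=0
Ev 3: PC=5 idx=1 pred=N actual=T -> ctr[1]=1
Ev 4: PC=2 idx=2 pred=N actual=N -> ctr[2]=0
Ev 5: PC=5 idx=1 pred=N actual=N -> ctr[1]=0
Ev 6: PC=2 idx=2 pred=N actual=T -> ctr[2]=1
Ev 7: PC=5 idx=1 pred=N actual=T -> ctr[1]=1
Ev 8: PC=2 idx=2 pred=N actual=T -> ctr[2]=2
Ev 9: PC=2 idx=2 pred=T actual=T -> ctr[2]=3
Ev 10: PC=5 idx=1 pred=N actual=N -> ctr[1]=0
Ev 11: PC=2 idx=2 pred=T actual=N -> ctr[2]=2
Ev 12: PC=5 idx=1 pred=N actual=N -> ctr[1]=0
Ev 13: PC=5 idx=1 pred=N actual=N -> ctr[1]=0
Ev 14: PC=5 idx=1 pred=N actual=T -> ctr[1]=1

Answer: 0 1 2 0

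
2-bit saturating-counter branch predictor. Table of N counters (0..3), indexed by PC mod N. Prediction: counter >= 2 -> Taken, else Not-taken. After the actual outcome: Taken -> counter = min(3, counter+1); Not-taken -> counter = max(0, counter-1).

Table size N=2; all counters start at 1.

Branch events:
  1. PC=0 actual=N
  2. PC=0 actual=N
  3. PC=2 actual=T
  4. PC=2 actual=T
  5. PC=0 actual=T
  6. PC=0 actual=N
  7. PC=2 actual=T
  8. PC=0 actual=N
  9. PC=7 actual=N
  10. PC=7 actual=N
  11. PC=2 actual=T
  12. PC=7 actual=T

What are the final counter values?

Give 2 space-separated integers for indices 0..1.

Ev 1: PC=0 idx=0 pred=N actual=N -> ctr[0]=0
Ev 2: PC=0 idx=0 pred=N actual=N -> ctr[0]=0
Ev 3: PC=2 idx=0 pred=N actual=T -> ctr[0]=1
Ev 4: PC=2 idx=0 pred=N actual=T -> ctr[0]=2
Ev 5: PC=0 idx=0 pred=T actual=T -> ctr[0]=3
Ev 6: PC=0 idx=0 pred=T actual=N -> ctr[0]=2
Ev 7: PC=2 idx=0 pred=T actual=T -> ctr[0]=3
Ev 8: PC=0 idx=0 pred=T actual=N -> ctr[0]=2
Ev 9: PC=7 idx=1 pred=N actual=N -> ctr[1]=0
Ev 10: PC=7 idx=1 pred=N actual=N -> ctr[1]=0
Ev 11: PC=2 idx=0 pred=T actual=T -> ctr[0]=3
Ev 12: PC=7 idx=1 pred=N actual=T -> ctr[1]=1

Answer: 3 1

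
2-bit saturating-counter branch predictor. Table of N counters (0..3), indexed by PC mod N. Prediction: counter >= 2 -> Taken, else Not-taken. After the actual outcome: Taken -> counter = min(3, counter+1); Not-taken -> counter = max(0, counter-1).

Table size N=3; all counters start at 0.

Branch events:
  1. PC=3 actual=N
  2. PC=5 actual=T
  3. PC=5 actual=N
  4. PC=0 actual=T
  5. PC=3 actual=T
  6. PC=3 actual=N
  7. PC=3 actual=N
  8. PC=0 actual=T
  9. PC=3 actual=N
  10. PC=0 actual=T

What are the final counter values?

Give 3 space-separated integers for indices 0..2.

Answer: 1 0 0

Derivation:
Ev 1: PC=3 idx=0 pred=N actual=N -> ctr[0]=0
Ev 2: PC=5 idx=2 pred=N actual=T -> ctr[2]=1
Ev 3: PC=5 idx=2 pred=N actual=N -> ctr[2]=0
Ev 4: PC=0 idx=0 pred=N actual=T -> ctr[0]=1
Ev 5: PC=3 idx=0 pred=N actual=T -> ctr[0]=2
Ev 6: PC=3 idx=0 pred=T actual=N -> ctr[0]=1
Ev 7: PC=3 idx=0 pred=N actual=N -> ctr[0]=0
Ev 8: PC=0 idx=0 pred=N actual=T -> ctr[0]=1
Ev 9: PC=3 idx=0 pred=N actual=N -> ctr[0]=0
Ev 10: PC=0 idx=0 pred=N actual=T -> ctr[0]=1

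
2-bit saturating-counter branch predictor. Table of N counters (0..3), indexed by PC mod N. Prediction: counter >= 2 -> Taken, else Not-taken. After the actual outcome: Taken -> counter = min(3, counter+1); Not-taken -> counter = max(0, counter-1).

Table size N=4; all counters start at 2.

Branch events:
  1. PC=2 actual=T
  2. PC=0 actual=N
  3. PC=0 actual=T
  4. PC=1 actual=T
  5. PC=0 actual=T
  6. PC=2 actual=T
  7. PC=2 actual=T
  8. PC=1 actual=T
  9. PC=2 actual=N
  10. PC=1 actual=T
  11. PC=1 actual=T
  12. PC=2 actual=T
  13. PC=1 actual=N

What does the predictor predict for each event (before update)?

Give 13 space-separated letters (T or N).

Ev 1: PC=2 idx=2 pred=T actual=T -> ctr[2]=3
Ev 2: PC=0 idx=0 pred=T actual=N -> ctr[0]=1
Ev 3: PC=0 idx=0 pred=N actual=T -> ctr[0]=2
Ev 4: PC=1 idx=1 pred=T actual=T -> ctr[1]=3
Ev 5: PC=0 idx=0 pred=T actual=T -> ctr[0]=3
Ev 6: PC=2 idx=2 pred=T actual=T -> ctr[2]=3
Ev 7: PC=2 idx=2 pred=T actual=T -> ctr[2]=3
Ev 8: PC=1 idx=1 pred=T actual=T -> ctr[1]=3
Ev 9: PC=2 idx=2 pred=T actual=N -> ctr[2]=2
Ev 10: PC=1 idx=1 pred=T actual=T -> ctr[1]=3
Ev 11: PC=1 idx=1 pred=T actual=T -> ctr[1]=3
Ev 12: PC=2 idx=2 pred=T actual=T -> ctr[2]=3
Ev 13: PC=1 idx=1 pred=T actual=N -> ctr[1]=2

Answer: T T N T T T T T T T T T T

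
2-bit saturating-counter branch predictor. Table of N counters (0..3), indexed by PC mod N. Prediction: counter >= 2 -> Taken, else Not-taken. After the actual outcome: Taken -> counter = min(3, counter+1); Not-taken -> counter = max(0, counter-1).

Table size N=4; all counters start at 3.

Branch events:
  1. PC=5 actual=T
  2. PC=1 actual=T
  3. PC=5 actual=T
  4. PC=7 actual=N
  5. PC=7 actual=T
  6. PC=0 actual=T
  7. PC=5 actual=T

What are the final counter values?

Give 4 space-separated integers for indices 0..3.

Answer: 3 3 3 3

Derivation:
Ev 1: PC=5 idx=1 pred=T actual=T -> ctr[1]=3
Ev 2: PC=1 idx=1 pred=T actual=T -> ctr[1]=3
Ev 3: PC=5 idx=1 pred=T actual=T -> ctr[1]=3
Ev 4: PC=7 idx=3 pred=T actual=N -> ctr[3]=2
Ev 5: PC=7 idx=3 pred=T actual=T -> ctr[3]=3
Ev 6: PC=0 idx=0 pred=T actual=T -> ctr[0]=3
Ev 7: PC=5 idx=1 pred=T actual=T -> ctr[1]=3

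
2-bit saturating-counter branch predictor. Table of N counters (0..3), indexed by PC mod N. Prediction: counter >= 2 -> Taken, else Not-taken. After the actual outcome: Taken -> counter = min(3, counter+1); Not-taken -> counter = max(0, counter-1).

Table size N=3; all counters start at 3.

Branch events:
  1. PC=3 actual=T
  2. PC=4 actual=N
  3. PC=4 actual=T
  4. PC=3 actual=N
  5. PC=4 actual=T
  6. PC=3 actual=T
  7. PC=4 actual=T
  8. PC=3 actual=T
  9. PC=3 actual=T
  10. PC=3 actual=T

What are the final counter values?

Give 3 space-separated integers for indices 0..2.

Answer: 3 3 3

Derivation:
Ev 1: PC=3 idx=0 pred=T actual=T -> ctr[0]=3
Ev 2: PC=4 idx=1 pred=T actual=N -> ctr[1]=2
Ev 3: PC=4 idx=1 pred=T actual=T -> ctr[1]=3
Ev 4: PC=3 idx=0 pred=T actual=N -> ctr[0]=2
Ev 5: PC=4 idx=1 pred=T actual=T -> ctr[1]=3
Ev 6: PC=3 idx=0 pred=T actual=T -> ctr[0]=3
Ev 7: PC=4 idx=1 pred=T actual=T -> ctr[1]=3
Ev 8: PC=3 idx=0 pred=T actual=T -> ctr[0]=3
Ev 9: PC=3 idx=0 pred=T actual=T -> ctr[0]=3
Ev 10: PC=3 idx=0 pred=T actual=T -> ctr[0]=3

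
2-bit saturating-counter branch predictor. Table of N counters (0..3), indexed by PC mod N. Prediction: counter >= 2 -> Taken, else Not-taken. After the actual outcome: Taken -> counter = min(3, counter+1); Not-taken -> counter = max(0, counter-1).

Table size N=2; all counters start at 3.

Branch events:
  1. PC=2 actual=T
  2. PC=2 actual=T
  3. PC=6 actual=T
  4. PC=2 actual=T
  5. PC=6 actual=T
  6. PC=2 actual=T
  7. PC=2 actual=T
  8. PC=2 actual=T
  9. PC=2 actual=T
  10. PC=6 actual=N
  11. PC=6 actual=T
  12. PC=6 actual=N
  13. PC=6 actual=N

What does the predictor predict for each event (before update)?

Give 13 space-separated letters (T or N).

Ev 1: PC=2 idx=0 pred=T actual=T -> ctr[0]=3
Ev 2: PC=2 idx=0 pred=T actual=T -> ctr[0]=3
Ev 3: PC=6 idx=0 pred=T actual=T -> ctr[0]=3
Ev 4: PC=2 idx=0 pred=T actual=T -> ctr[0]=3
Ev 5: PC=6 idx=0 pred=T actual=T -> ctr[0]=3
Ev 6: PC=2 idx=0 pred=T actual=T -> ctr[0]=3
Ev 7: PC=2 idx=0 pred=T actual=T -> ctr[0]=3
Ev 8: PC=2 idx=0 pred=T actual=T -> ctr[0]=3
Ev 9: PC=2 idx=0 pred=T actual=T -> ctr[0]=3
Ev 10: PC=6 idx=0 pred=T actual=N -> ctr[0]=2
Ev 11: PC=6 idx=0 pred=T actual=T -> ctr[0]=3
Ev 12: PC=6 idx=0 pred=T actual=N -> ctr[0]=2
Ev 13: PC=6 idx=0 pred=T actual=N -> ctr[0]=1

Answer: T T T T T T T T T T T T T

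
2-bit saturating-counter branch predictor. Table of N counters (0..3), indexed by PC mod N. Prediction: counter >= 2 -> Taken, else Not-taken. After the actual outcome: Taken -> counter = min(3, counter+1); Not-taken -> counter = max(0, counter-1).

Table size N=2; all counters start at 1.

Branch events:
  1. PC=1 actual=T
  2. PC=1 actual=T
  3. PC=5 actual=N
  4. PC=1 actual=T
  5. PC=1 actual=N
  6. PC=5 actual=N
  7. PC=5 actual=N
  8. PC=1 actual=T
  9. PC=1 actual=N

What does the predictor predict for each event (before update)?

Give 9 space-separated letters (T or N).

Ev 1: PC=1 idx=1 pred=N actual=T -> ctr[1]=2
Ev 2: PC=1 idx=1 pred=T actual=T -> ctr[1]=3
Ev 3: PC=5 idx=1 pred=T actual=N -> ctr[1]=2
Ev 4: PC=1 idx=1 pred=T actual=T -> ctr[1]=3
Ev 5: PC=1 idx=1 pred=T actual=N -> ctr[1]=2
Ev 6: PC=5 idx=1 pred=T actual=N -> ctr[1]=1
Ev 7: PC=5 idx=1 pred=N actual=N -> ctr[1]=0
Ev 8: PC=1 idx=1 pred=N actual=T -> ctr[1]=1
Ev 9: PC=1 idx=1 pred=N actual=N -> ctr[1]=0

Answer: N T T T T T N N N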